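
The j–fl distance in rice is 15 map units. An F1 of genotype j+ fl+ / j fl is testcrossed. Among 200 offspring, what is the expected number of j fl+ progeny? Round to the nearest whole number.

15

A map distance of 15 map units corresponds to a recombination frequency of 0.150.
The F1 is j+ fl+ / j fl, so j fl+ is a recombinant gamete class with expected frequency r/2 = 0.150/2 = 0.0750.
Expected number = 0.0750 × 200 = 15.00 ≈ 15.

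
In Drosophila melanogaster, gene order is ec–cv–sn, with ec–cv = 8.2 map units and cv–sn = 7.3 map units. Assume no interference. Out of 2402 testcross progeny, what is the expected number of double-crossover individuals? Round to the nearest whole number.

Map distances give recombination frequencies of 0.082 and 0.073 for the two intervals.
With no interference, expected double-crossover frequency = 0.082 × 0.073 = 0.00599.
Expected number = 0.00599 × 2402 = 14.38 ≈ 14.

14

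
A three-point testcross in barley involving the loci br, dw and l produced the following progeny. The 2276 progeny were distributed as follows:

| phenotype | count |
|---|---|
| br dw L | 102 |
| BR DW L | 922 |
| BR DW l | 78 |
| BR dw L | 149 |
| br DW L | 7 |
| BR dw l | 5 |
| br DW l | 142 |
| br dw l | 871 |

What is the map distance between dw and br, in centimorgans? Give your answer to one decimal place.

The two most frequent reciprocal classes, br dw l and BR DW L, are the parental types, so the F1 was br dw l / BR DW L.
The two rarest classes, BR dw l and br DW L, are the double crossovers. Comparing them with the parentals, only the br allele has switched, so br is the middle locus and the order is l – br – dw.
Crossovers in the br–dw interval produce the single-crossover classes br DW l and BR dw L (142 + 149 = 291) plus the double crossovers (12).
RF(br–dw) = (291 + 12) / 2276 = 303/2276 = 0.1331 → 13.3 centimorgans.

13.3 centimorgans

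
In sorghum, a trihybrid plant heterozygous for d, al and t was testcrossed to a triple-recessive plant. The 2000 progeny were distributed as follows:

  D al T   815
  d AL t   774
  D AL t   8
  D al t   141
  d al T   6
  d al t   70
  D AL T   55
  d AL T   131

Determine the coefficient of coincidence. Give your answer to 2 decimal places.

0.70

The two most frequent reciprocal classes, d AL t and D al T, are the parental types, so the F1 was d AL t / D al T.
The two rarest classes, D AL t and d al T, are the double crossovers. Comparing them with the parentals, only the d allele has switched, so d is the middle locus and the order is t – d – al.
t–d: (272 + 14)/2000 = 0.1430; d–al: (125 + 14)/2000 = 0.0695.
Expected DCO frequency = 0.1430 × 0.0695 ≈ 0.00994; observed = 14/2000 ≈ 0.00700.
Coefficient of coincidence = 0.00700/0.00994 ≈ 0.70.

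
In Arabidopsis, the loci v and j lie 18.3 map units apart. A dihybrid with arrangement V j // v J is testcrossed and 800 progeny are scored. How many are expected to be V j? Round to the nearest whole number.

327

A map distance of 18.3 map units corresponds to a recombination frequency of 0.183.
The F1 is V j / v J, so V j is a parental gamete class with expected frequency (1 − r)/2 = 0.817/2 = 0.4085.
Expected number = 0.4085 × 800 = 326.80 ≈ 327.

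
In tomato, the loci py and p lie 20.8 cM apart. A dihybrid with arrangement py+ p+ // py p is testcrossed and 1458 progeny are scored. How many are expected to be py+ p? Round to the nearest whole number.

A map distance of 20.8 cM corresponds to a recombination frequency of 0.208.
The F1 is py+ p+ / py p, so py+ p is a recombinant gamete class with expected frequency r/2 = 0.208/2 = 0.1040.
Expected number = 0.1040 × 1458 = 151.63 ≈ 152.

152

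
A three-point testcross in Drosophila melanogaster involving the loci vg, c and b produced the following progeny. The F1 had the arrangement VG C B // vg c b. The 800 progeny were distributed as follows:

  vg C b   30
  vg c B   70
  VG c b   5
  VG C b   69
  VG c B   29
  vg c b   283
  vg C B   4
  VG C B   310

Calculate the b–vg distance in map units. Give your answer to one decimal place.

18.5 map units

The two rarest classes, vg C B and VG c b, are the double crossovers. Comparing them with the parentals, only the vg allele has switched, so vg is the middle locus and the order is c – vg – b.
Crossovers in the vg–b interval produce the single-crossover classes VG C b and vg c B (69 + 70 = 139) plus the double crossovers (9).
RF(vg–b) = (139 + 9) / 800 = 148/800 = 0.1850 → 18.5 map units.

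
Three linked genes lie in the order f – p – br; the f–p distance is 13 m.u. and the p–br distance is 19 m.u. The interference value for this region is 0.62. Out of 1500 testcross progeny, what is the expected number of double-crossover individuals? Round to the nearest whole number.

Map distances give recombination frequencies of 0.130 and 0.190 for the two intervals.
With interference 0.62 (so coincidence = 0.38), expected double-crossover frequency = 0.130 × 0.190 × 0.38 = 0.00939.
Expected number = 0.00939 × 1500 = 14.08 ≈ 14.

14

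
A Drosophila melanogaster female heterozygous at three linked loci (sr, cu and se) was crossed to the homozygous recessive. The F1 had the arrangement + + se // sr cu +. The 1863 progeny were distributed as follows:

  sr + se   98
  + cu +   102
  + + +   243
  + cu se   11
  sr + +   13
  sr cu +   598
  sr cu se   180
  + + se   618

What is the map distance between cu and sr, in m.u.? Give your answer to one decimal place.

12.0 m.u.

The two rarest classes, + cu se and sr + +, are the double crossovers. Comparing them with the parentals, only the cu allele has switched, so cu is the middle locus and the order is sr – cu – se.
Crossovers in the sr–cu interval produce the single-crossover classes sr + se and + cu + (98 + 102 = 200) plus the double crossovers (24).
RF(sr–cu) = (200 + 24) / 1863 = 224/1863 = 0.1202 → 12.0 m.u.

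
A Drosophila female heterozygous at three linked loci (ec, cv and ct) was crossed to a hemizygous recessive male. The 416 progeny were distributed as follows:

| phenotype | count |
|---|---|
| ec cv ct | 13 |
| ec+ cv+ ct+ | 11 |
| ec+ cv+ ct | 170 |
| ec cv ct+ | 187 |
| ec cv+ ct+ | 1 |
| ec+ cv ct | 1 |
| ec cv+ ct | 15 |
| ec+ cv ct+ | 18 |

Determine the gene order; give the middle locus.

cv

The two most frequent reciprocal classes, ec cv ct+ and ec+ cv+ ct, are the parental types, so the F1 was ec cv ct+ / ec+ cv+ ct.
The two rarest classes, ec cv+ ct+ and ec+ cv ct, are the double crossovers. Comparing them with the parentals, only the cv allele has switched, so cv is the middle locus and the order is ec – cv – ct.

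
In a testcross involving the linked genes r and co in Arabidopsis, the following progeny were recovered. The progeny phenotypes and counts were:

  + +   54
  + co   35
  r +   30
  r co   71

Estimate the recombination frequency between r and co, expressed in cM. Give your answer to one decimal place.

34.2 cM

The two most frequent classes, + + (54) and r co (71), are the parental types, so the F1 was + + / r co.
The recombinant classes are + co and r +: 35 + 30 = 65.
Recombination frequency = 65/190 = 0.3421 ≈ 34.2%, i.e. 34.2 cM.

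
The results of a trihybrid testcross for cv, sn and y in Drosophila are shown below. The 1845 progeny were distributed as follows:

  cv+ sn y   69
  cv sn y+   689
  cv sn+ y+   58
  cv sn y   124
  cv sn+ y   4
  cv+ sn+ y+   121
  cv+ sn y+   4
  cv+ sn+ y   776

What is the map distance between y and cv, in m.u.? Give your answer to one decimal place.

The two most frequent reciprocal classes, cv sn y+ and cv+ sn+ y, are the parental types, so the F1 was cv sn y+ / cv+ sn+ y.
The two rarest classes, cv+ sn y+ and cv sn+ y, are the double crossovers. Comparing them with the parentals, only the cv allele has switched, so cv is the middle locus and the order is y – cv – sn.
Crossovers in the y–cv interval produce the single-crossover classes cv sn y and cv+ sn+ y+ (124 + 121 = 245) plus the double crossovers (8).
RF(y–cv) = (245 + 8) / 1845 = 253/1845 = 0.1371 → 13.7 m.u.

13.7 m.u.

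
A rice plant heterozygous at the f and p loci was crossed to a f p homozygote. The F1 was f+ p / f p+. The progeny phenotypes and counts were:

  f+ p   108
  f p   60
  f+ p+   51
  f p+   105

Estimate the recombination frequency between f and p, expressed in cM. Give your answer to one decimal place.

The recombinant classes are f+ p+ and f p: 51 + 60 = 111.
Recombination frequency = 111/324 = 0.3426 ≈ 34.3%, i.e. 34.3 cM.

34.3 cM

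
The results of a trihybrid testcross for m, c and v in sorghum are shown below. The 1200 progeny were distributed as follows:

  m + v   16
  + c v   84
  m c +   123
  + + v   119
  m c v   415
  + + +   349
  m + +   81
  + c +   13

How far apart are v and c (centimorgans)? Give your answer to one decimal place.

The two most frequent reciprocal classes, + + + and m c v, are the parental types, so the F1 was + + + / m c v.
The two rarest classes, + c + and m + v, are the double crossovers. Comparing them with the parentals, only the c allele has switched, so c is the middle locus and the order is m – c – v.
Crossovers in the c–v interval produce the single-crossover classes + + v and m c + (119 + 123 = 242) plus the double crossovers (29).
RF(c–v) = (242 + 29) / 1200 = 271/1200 = 0.2258 → 22.6 centimorgans.

22.6 centimorgans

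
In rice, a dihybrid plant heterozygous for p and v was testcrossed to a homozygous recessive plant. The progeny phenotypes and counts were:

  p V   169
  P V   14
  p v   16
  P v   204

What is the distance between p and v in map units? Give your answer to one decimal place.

The two most frequent classes, P v (204) and p V (169), are the parental types, so the F1 was P v / p V.
The recombinant classes are P V and p v: 14 + 16 = 30.
Recombination frequency = 30/403 = 0.0744 ≈ 7.4%, i.e. 7.4 map units.

7.4 map units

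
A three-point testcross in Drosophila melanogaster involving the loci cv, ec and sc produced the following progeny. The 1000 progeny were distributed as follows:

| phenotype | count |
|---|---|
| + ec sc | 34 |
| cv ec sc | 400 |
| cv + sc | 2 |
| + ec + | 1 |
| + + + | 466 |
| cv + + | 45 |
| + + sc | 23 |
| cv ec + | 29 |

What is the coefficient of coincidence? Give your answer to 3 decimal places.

0.665

The two most frequent reciprocal classes, cv ec sc and + + +, are the parental types, so the F1 was cv ec sc / + + +.
The two rarest classes, cv + sc and + ec +, are the double crossovers. Comparing them with the parentals, only the ec allele has switched, so ec is the middle locus and the order is sc – ec – cv.
sc–ec: (52 + 3)/1000 = 0.0550; ec–cv: (79 + 3)/1000 = 0.0820.
Expected DCO frequency = 0.0550 × 0.0820 ≈ 0.00451; observed = 3/1000 ≈ 0.00300.
Coefficient of coincidence = 0.00300/0.00451 ≈ 0.665.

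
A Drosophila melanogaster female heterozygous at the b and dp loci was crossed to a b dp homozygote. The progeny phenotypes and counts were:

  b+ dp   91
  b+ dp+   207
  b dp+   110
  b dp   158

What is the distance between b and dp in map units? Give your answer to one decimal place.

The two most frequent classes, b+ dp+ (207) and b dp (158), are the parental types, so the F1 was b+ dp+ / b dp.
The recombinant classes are b+ dp and b dp+: 91 + 110 = 201.
Recombination frequency = 201/566 = 0.3551 ≈ 35.5%, i.e. 35.5 map units.

35.5 map units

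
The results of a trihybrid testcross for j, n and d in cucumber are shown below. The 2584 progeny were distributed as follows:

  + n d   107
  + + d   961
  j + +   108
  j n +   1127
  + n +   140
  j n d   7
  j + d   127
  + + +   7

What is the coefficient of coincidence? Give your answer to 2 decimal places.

0.56

The two most frequent reciprocal classes, j n + and + + d, are the parental types, so the F1 was j n + / + + d.
The two rarest classes, j n d and + + +, are the double crossovers. Comparing them with the parentals, only the d allele has switched, so d is the middle locus and the order is j – d – n.
j–d: (267 + 14)/2584 = 0.1087; d–n: (215 + 14)/2584 = 0.0886.
Expected DCO frequency = 0.1087 × 0.0886 ≈ 0.00963; observed = 14/2584 ≈ 0.00542.
Coefficient of coincidence = 0.00542/0.00963 ≈ 0.56.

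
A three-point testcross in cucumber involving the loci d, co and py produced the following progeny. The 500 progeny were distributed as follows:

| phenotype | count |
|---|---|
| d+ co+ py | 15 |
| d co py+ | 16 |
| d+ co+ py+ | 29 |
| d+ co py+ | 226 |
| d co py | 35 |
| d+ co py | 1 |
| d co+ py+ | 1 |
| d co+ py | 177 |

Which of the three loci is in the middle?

The two most frequent reciprocal classes, d+ co py+ and d co+ py, are the parental types, so the F1 was d+ co py+ / d co+ py.
The two rarest classes, d+ co py and d co+ py+, are the double crossovers. Comparing them with the parentals, only the py allele has switched, so py is the middle locus and the order is co – py – d.

py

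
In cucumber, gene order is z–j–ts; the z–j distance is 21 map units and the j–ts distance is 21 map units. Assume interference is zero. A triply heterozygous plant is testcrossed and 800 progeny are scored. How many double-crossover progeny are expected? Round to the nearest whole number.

35

Map distances give recombination frequencies of 0.210 and 0.210 for the two intervals.
With no interference, expected double-crossover frequency = 0.210 × 0.210 = 0.04410.
Expected number = 0.04410 × 800 = 35.28 ≈ 35.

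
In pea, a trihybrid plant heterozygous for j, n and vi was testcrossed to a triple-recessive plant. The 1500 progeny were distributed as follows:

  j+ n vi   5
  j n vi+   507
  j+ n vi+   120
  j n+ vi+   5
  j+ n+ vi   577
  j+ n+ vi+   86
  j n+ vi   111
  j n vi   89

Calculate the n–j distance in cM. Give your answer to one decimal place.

16.1 cM

The two most frequent reciprocal classes, j+ n+ vi and j n vi+, are the parental types, so the F1 was j+ n+ vi / j n vi+.
The two rarest classes, j+ n vi and j n+ vi+, are the double crossovers. Comparing them with the parentals, only the n allele has switched, so n is the middle locus and the order is vi – n – j.
Crossovers in the n–j interval produce the single-crossover classes j n+ vi and j+ n vi+ (111 + 120 = 231) plus the double crossovers (10).
RF(n–j) = (231 + 10) / 1500 = 241/1500 = 0.1607 → 16.1 cM.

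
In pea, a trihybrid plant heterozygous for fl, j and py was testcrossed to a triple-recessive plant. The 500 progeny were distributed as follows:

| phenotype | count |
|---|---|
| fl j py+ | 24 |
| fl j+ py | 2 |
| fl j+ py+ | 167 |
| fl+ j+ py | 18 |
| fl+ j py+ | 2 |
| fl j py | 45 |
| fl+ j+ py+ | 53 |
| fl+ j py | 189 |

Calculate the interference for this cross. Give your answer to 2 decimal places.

0.57

The two most frequent reciprocal classes, fl j+ py+ and fl+ j py, are the parental types, so the F1 was fl j+ py+ / fl+ j py.
The two rarest classes, fl j+ py and fl+ j py+, are the double crossovers. Comparing them with the parentals, only the py allele has switched, so py is the middle locus and the order is fl – py – j.
fl–py: (98 + 4)/500 = 0.2040; py–j: (42 + 4)/500 = 0.0920.
Expected DCO frequency = 0.2040 × 0.0920 ≈ 0.01877; observed = 4/500 ≈ 0.00800.
Coefficient of coincidence = 0.00800/0.01877 ≈ 0.43; interference = 1 − 0.43 = 0.57.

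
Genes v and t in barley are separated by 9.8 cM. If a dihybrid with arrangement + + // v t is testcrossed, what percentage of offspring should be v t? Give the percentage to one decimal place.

45.1%

A map distance of 9.8 cM corresponds to a recombination frequency of 0.098.
The F1 is + + / v t, so v t is a parental gamete class with expected frequency (1 − r)/2 = 0.902/2 = 0.4510.
That is 0.4510 = 45.1% of the progeny.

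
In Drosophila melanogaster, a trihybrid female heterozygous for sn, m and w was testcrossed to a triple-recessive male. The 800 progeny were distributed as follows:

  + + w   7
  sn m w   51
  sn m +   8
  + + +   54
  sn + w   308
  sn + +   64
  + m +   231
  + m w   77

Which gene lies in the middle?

sn

The two most frequent reciprocal classes, + m + and sn + w, are the parental types, so the F1 was + m + / sn + w.
The two rarest classes, sn m + and + + w, are the double crossovers. Comparing them with the parentals, only the sn allele has switched, so sn is the middle locus and the order is m – sn – w.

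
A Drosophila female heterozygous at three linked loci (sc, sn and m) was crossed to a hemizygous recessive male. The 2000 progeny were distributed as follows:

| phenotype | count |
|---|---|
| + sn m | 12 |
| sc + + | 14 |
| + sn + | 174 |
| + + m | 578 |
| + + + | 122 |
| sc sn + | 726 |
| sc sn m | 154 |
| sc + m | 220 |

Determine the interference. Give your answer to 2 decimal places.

0.59

The two most frequent reciprocal classes, sc sn + and + + m, are the parental types, so the F1 was sc sn + / + + m.
The two rarest classes, sc + + and + sn m, are the double crossovers. Comparing them with the parentals, only the sn allele has switched, so sn is the middle locus and the order is m – sn – sc.
m–sn: (276 + 26)/2000 = 0.1510; sn–sc: (394 + 26)/2000 = 0.2100.
Expected DCO frequency = 0.1510 × 0.2100 ≈ 0.03171; observed = 26/2000 ≈ 0.01300.
Coefficient of coincidence = 0.01300/0.03171 ≈ 0.41; interference = 1 − 0.41 = 0.59.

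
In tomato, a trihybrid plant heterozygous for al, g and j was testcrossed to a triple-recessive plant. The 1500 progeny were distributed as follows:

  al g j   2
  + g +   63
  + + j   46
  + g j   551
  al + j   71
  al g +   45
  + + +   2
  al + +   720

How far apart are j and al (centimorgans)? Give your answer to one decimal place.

The two most frequent reciprocal classes, + g j and al + +, are the parental types, so the F1 was + g j / al + +.
The two rarest classes, al g j and + + +, are the double crossovers. Comparing them with the parentals, only the al allele has switched, so al is the middle locus and the order is g – al – j.
Crossovers in the al–j interval produce the single-crossover classes + g + and al + j (63 + 71 = 134) plus the double crossovers (4).
RF(al–j) = (134 + 4) / 1500 = 138/1500 = 0.0920 → 9.2 centimorgans.

9.2 centimorgans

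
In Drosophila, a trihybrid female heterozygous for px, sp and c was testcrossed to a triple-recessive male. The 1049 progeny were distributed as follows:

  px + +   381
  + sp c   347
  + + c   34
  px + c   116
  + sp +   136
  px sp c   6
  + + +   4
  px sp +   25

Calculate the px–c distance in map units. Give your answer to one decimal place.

The two most frequent reciprocal classes, px + + and + sp c, are the parental types, so the F1 was px + + / + sp c.
The two rarest classes, + + + and px sp c, are the double crossovers. Comparing them with the parentals, only the px allele has switched, so px is the middle locus and the order is sp – px – c.
Crossovers in the px–c interval produce the single-crossover classes px + c and + sp + (116 + 136 = 252) plus the double crossovers (10).
RF(px–c) = (252 + 10) / 1049 = 262/1049 = 0.2498 → 25.0 map units.

25.0 map units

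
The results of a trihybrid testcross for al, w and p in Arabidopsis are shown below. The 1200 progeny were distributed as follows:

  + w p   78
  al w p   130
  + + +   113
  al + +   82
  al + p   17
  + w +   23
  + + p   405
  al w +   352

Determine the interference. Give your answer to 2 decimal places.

The two most frequent reciprocal classes, al w + and + + p, are the parental types, so the F1 was al w + / + + p.
The two rarest classes, + w + and al + p, are the double crossovers. Comparing them with the parentals, only the al allele has switched, so al is the middle locus and the order is p – al – w.
p–al: (243 + 40)/1200 = 0.2358; al–w: (160 + 40)/1200 = 0.1667.
Expected DCO frequency = 0.2358 × 0.1667 ≈ 0.03931; observed = 40/1200 ≈ 0.03333.
Coefficient of coincidence = 0.03333/0.03931 ≈ 0.85; interference = 1 − 0.85 = 0.15.

0.15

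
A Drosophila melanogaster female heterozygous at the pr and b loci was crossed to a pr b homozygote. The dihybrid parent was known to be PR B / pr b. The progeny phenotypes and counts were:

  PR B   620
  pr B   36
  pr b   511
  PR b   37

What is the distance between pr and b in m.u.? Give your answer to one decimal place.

6.1 m.u.

The recombinant classes are PR b and pr B: 37 + 36 = 73.
Recombination frequency = 73/1204 = 0.0606 ≈ 6.1%, i.e. 6.1 m.u.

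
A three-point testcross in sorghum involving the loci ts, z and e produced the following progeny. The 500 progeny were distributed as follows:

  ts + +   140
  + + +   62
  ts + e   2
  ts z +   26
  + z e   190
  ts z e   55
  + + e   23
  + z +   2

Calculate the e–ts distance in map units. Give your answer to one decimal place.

24.2 map units

The two most frequent reciprocal classes, + z e and ts + +, are the parental types, so the F1 was + z e / ts + +.
The two rarest classes, + z + and ts + e, are the double crossovers. Comparing them with the parentals, only the e allele has switched, so e is the middle locus and the order is ts – e – z.
Crossovers in the ts–e interval produce the single-crossover classes ts z e and + + + (55 + 62 = 117) plus the double crossovers (4).
RF(ts–e) = (117 + 4) / 500 = 121/500 = 0.2420 → 24.2 map units.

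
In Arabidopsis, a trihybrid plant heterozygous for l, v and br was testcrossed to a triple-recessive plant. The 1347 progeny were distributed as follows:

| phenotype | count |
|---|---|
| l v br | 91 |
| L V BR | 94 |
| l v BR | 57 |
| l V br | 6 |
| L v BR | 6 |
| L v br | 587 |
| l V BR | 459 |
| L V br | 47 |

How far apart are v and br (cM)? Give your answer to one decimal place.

The two most frequent reciprocal classes, L v br and l V BR, are the parental types, so the F1 was L v br / l V BR.
The two rarest classes, L v BR and l V br, are the double crossovers. Comparing them with the parentals, only the br allele has switched, so br is the middle locus and the order is v – br – l.
Crossovers in the v–br interval produce the single-crossover classes L V br and l v BR (47 + 57 = 104) plus the double crossovers (12).
RF(v–br) = (104 + 12) / 1347 = 116/1347 = 0.0861 → 8.6 cM.

8.6 cM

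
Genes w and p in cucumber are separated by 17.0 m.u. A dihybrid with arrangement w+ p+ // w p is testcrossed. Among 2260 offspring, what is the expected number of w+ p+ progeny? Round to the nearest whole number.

938

A map distance of 17.0 m.u. corresponds to a recombination frequency of 0.170.
The F1 is w+ p+ / w p, so w+ p+ is a parental gamete class with expected frequency (1 − r)/2 = 0.830/2 = 0.4150.
Expected number = 0.4150 × 2260 = 937.90 ≈ 938.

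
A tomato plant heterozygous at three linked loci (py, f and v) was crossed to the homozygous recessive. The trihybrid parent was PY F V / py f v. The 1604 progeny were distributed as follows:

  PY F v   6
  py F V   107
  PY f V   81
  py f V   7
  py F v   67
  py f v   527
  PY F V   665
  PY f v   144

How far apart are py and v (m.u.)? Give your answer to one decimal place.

The two rarest classes, PY F v and py f V, are the double crossovers. Comparing them with the parentals, only the v allele has switched, so v is the middle locus and the order is f – v – py.
Crossovers in the v–py interval produce the single-crossover classes py F V and PY f v (107 + 144 = 251) plus the double crossovers (13).
RF(v–py) = (251 + 13) / 1604 = 264/1604 = 0.1646 → 16.5 m.u.

16.5 m.u.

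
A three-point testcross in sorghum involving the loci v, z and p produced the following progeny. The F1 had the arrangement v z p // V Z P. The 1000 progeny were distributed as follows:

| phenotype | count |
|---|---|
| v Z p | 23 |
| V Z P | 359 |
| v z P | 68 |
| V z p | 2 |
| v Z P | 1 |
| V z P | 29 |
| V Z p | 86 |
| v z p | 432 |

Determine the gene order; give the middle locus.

v

The two rarest classes, V z p and v Z P, are the double crossovers. Comparing them with the parentals, only the v allele has switched, so v is the middle locus and the order is p – v – z.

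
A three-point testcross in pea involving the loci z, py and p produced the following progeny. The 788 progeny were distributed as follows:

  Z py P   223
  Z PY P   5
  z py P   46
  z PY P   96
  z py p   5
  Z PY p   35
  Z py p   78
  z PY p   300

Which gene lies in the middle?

The two most frequent reciprocal classes, Z py P and z PY p, are the parental types, so the F1 was Z py P / z PY p.
The two rarest classes, Z PY P and z py p, are the double crossovers. Comparing them with the parentals, only the py allele has switched, so py is the middle locus and the order is z – py – p.

py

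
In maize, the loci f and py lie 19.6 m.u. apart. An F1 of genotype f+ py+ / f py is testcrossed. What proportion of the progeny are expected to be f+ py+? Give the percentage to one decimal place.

40.2%

A map distance of 19.6 m.u. corresponds to a recombination frequency of 0.196.
The F1 is f+ py+ / f py, so f+ py+ is a parental gamete class with expected frequency (1 − r)/2 = 0.804/2 = 0.4020.
That is 0.4020 = 40.2% of the progeny.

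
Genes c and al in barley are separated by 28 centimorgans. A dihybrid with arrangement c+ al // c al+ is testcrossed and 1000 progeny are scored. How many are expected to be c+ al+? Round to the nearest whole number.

A map distance of 28 centimorgans corresponds to a recombination frequency of 0.280.
The F1 is c+ al / c al+, so c+ al+ is a recombinant gamete class with expected frequency r/2 = 0.280/2 = 0.1400.
Expected number = 0.1400 × 1000 = 140.00 ≈ 140.

140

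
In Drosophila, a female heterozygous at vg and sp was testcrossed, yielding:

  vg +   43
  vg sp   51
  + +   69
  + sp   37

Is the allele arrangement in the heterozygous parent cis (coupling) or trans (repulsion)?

cis

The two most frequent classes are + + (69) and vg sp (51); these are the parental (non-recombinant) types.
So the F1 carried + + on one chromosome and vg sp on the other — the recessive alleles are on the same chromosome (cis / coupling).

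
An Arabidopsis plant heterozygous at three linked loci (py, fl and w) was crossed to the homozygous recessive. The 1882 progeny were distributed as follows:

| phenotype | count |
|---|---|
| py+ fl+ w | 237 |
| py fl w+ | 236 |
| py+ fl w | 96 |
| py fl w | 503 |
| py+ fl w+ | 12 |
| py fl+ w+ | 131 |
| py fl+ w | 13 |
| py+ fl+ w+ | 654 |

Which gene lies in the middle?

fl

The two most frequent reciprocal classes, py fl w and py+ fl+ w+, are the parental types, so the F1 was py fl w / py+ fl+ w+.
The two rarest classes, py fl+ w and py+ fl w+, are the double crossovers. Comparing them with the parentals, only the fl allele has switched, so fl is the middle locus and the order is py – fl – w.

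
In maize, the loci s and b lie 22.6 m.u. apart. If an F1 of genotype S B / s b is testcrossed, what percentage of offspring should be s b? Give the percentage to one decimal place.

A map distance of 22.6 m.u. corresponds to a recombination frequency of 0.226.
The F1 is S B / s b, so s b is a parental gamete class with expected frequency (1 − r)/2 = 0.774/2 = 0.3870.
That is 0.3870 = 38.7% of the progeny.

38.7%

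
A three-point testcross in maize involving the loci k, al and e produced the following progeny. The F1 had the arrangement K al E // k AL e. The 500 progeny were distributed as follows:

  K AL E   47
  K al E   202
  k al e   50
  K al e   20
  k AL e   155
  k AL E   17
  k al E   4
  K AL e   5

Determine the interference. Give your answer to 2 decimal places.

0.08

The two rarest classes, k al E and K AL e, are the double crossovers. Comparing them with the parentals, only the k allele has switched, so k is the middle locus and the order is al – k – e.
al–k: (97 + 9)/500 = 0.2120; k–e: (37 + 9)/500 = 0.0920.
Expected DCO frequency = 0.2120 × 0.0920 ≈ 0.01950; observed = 9/500 ≈ 0.01800.
Coefficient of coincidence = 0.01800/0.01950 ≈ 0.92; interference = 1 − 0.92 = 0.08.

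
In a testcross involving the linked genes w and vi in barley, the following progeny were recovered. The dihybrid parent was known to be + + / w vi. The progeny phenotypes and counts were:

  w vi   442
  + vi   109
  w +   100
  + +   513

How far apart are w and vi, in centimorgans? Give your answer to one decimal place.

18.0 centimorgans

The recombinant classes are + vi and w +: 109 + 100 = 209.
Recombination frequency = 209/1164 = 0.1796 ≈ 18.0%, i.e. 18.0 centimorgans.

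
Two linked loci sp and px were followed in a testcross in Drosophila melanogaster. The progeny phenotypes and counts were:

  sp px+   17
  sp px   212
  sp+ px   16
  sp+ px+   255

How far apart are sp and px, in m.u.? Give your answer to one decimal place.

The two most frequent classes, sp+ px+ (255) and sp px (212), are the parental types, so the F1 was sp+ px+ / sp px.
The recombinant classes are sp+ px and sp px+: 16 + 17 = 33.
Recombination frequency = 33/500 = 0.0660 ≈ 6.6%, i.e. 6.6 m.u.

6.6 m.u.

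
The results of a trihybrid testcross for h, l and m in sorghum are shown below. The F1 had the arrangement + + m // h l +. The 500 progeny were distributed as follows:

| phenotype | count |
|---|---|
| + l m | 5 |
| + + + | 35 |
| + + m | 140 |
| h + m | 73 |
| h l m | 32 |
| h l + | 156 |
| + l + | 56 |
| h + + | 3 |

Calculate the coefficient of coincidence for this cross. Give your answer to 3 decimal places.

The two rarest classes, + l m and h + +, are the double crossovers. Comparing them with the parentals, only the l allele has switched, so l is the middle locus and the order is m – l – h.
m–l: (67 + 8)/500 = 0.1500; l–h: (129 + 8)/500 = 0.2740.
Expected DCO frequency = 0.1500 × 0.2740 ≈ 0.04110; observed = 8/500 ≈ 0.01600.
Coefficient of coincidence = 0.01600/0.04110 ≈ 0.389.

0.389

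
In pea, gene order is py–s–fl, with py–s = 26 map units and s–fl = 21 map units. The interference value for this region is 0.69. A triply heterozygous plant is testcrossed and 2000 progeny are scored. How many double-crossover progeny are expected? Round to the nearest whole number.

34

Map distances give recombination frequencies of 0.260 and 0.210 for the two intervals.
With interference 0.69 (so coincidence = 0.31), expected double-crossover frequency = 0.260 × 0.210 × 0.31 = 0.01693.
Expected number = 0.01693 × 2000 = 33.85 ≈ 34.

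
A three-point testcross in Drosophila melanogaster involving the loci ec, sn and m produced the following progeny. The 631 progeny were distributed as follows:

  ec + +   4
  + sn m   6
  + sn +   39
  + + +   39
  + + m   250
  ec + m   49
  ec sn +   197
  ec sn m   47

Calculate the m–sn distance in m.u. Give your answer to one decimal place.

The two most frequent reciprocal classes, + + m and ec sn +, are the parental types, so the F1 was + + m / ec sn +.
The two rarest classes, + sn m and ec + +, are the double crossovers. Comparing them with the parentals, only the sn allele has switched, so sn is the middle locus and the order is m – sn – ec.
Crossovers in the m–sn interval produce the single-crossover classes + + + and ec sn m (39 + 47 = 86) plus the double crossovers (10).
RF(m–sn) = (86 + 10) / 631 = 96/631 = 0.1521 → 15.2 m.u.

15.2 m.u.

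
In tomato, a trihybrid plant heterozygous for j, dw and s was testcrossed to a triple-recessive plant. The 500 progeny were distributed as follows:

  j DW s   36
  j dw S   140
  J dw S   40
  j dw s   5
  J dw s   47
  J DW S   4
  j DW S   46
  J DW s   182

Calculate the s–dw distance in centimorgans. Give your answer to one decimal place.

20.4 centimorgans

The two most frequent reciprocal classes, j dw S and J DW s, are the parental types, so the F1 was j dw S / J DW s.
The two rarest classes, j dw s and J DW S, are the double crossovers. Comparing them with the parentals, only the s allele has switched, so s is the middle locus and the order is dw – s – j.
Crossovers in the dw–s interval produce the single-crossover classes j DW S and J dw s (46 + 47 = 93) plus the double crossovers (9).
RF(dw–s) = (93 + 9) / 500 = 102/500 = 0.2040 → 20.4 centimorgans.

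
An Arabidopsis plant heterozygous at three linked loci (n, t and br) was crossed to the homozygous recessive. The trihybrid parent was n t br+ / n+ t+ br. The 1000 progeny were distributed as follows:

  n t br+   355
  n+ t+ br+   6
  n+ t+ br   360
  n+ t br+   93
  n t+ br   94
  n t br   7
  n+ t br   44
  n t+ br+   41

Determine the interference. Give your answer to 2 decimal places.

0.34

The two rarest classes, n t br and n+ t+ br+, are the double crossovers. Comparing them with the parentals, only the br allele has switched, so br is the middle locus and the order is n – br – t.
n–br: (187 + 13)/1000 = 0.2000; br–t: (85 + 13)/1000 = 0.0980.
Expected DCO frequency = 0.2000 × 0.0980 ≈ 0.01960; observed = 13/1000 ≈ 0.01300.
Coefficient of coincidence = 0.01300/0.01960 ≈ 0.66; interference = 1 − 0.66 = 0.34.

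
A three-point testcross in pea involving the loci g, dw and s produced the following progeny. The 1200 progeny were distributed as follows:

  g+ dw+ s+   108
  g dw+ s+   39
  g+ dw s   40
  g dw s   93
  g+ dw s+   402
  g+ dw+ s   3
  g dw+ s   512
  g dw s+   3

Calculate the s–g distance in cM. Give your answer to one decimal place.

The two most frequent reciprocal classes, g+ dw s+ and g dw+ s, are the parental types, so the F1 was g+ dw s+ / g dw+ s.
The two rarest classes, g dw s+ and g+ dw+ s, are the double crossovers. Comparing them with the parentals, only the g allele has switched, so g is the middle locus and the order is s – g – dw.
Crossovers in the s–g interval produce the single-crossover classes g+ dw s and g dw+ s+ (40 + 39 = 79) plus the double crossovers (6).
RF(s–g) = (79 + 6) / 1200 = 85/1200 = 0.0708 → 7.1 cM.

7.1 cM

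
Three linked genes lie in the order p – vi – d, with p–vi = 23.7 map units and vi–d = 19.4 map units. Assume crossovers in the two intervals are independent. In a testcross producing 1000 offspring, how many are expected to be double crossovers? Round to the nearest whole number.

46

Map distances give recombination frequencies of 0.237 and 0.194 for the two intervals.
With no interference, expected double-crossover frequency = 0.237 × 0.194 = 0.04598.
Expected number = 0.04598 × 1000 = 45.98 ≈ 46.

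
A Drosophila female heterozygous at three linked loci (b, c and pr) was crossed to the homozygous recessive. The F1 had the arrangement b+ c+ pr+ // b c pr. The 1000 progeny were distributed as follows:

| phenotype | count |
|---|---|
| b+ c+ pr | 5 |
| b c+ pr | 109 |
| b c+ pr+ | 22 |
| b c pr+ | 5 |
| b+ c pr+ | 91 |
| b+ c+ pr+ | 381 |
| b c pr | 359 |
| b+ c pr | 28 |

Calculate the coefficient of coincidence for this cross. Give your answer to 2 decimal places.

The two rarest classes, b+ c+ pr and b c pr+, are the double crossovers. Comparing them with the parentals, only the pr allele has switched, so pr is the middle locus and the order is c – pr – b.
c–pr: (200 + 10)/1000 = 0.2100; pr–b: (50 + 10)/1000 = 0.0600.
Expected DCO frequency = 0.2100 × 0.0600 ≈ 0.01260; observed = 10/1000 ≈ 0.01000.
Coefficient of coincidence = 0.01000/0.01260 ≈ 0.79.

0.79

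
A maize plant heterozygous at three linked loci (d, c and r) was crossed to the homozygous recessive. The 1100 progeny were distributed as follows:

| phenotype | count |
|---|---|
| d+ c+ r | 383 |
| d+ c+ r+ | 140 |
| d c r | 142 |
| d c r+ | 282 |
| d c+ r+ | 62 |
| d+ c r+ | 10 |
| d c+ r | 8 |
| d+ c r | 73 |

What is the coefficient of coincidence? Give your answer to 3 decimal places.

The two most frequent reciprocal classes, d+ c+ r and d c r+, are the parental types, so the F1 was d+ c+ r / d c r+.
The two rarest classes, d c+ r and d+ c r+, are the double crossovers. Comparing them with the parentals, only the d allele has switched, so d is the middle locus and the order is r – d – c.
r–d: (282 + 18)/1100 = 0.2727; d–c: (135 + 18)/1100 = 0.1391.
Expected DCO frequency = 0.2727 × 0.1391 ≈ 0.03793; observed = 18/1100 ≈ 0.01636.
Coefficient of coincidence = 0.01636/0.03793 ≈ 0.431.

0.431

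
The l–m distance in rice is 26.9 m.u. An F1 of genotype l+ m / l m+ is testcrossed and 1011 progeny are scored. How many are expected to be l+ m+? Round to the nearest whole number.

A map distance of 26.9 m.u. corresponds to a recombination frequency of 0.269.
The F1 is l+ m / l m+, so l+ m+ is a recombinant gamete class with expected frequency r/2 = 0.269/2 = 0.1345.
Expected number = 0.1345 × 1011 = 135.98 ≈ 136.

136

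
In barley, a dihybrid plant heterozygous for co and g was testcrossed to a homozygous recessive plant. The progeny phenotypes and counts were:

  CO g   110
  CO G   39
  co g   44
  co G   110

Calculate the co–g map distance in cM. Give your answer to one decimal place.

The two most frequent classes, CO g (110) and co G (110), are the parental types, so the F1 was CO g / co G.
The recombinant classes are CO G and co g: 39 + 44 = 83.
Recombination frequency = 83/303 = 0.2739 ≈ 27.4%, i.e. 27.4 cM.

27.4 cM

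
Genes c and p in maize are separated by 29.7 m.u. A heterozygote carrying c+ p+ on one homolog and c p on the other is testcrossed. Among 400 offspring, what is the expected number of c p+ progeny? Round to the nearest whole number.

59

A map distance of 29.7 m.u. corresponds to a recombination frequency of 0.297.
The F1 is c+ p+ / c p, so c p+ is a recombinant gamete class with expected frequency r/2 = 0.297/2 = 0.1485.
Expected number = 0.1485 × 400 = 59.40 ≈ 59.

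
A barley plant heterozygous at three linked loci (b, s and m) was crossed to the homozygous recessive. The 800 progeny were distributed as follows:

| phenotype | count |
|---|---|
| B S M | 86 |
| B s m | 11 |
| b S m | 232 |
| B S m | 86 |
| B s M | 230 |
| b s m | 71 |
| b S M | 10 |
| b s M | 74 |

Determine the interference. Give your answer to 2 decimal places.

0.48

The two most frequent reciprocal classes, B s M and b S m, are the parental types, so the F1 was B s M / b S m.
The two rarest classes, B s m and b S M, are the double crossovers. Comparing them with the parentals, only the m allele has switched, so m is the middle locus and the order is b – m – s.
b–m: (160 + 21)/800 = 0.2263; m–s: (157 + 21)/800 = 0.2225.
Expected DCO frequency = 0.2263 × 0.2225 ≈ 0.05035; observed = 21/800 ≈ 0.02625.
Coefficient of coincidence = 0.02625/0.05035 ≈ 0.52; interference = 1 − 0.52 = 0.48.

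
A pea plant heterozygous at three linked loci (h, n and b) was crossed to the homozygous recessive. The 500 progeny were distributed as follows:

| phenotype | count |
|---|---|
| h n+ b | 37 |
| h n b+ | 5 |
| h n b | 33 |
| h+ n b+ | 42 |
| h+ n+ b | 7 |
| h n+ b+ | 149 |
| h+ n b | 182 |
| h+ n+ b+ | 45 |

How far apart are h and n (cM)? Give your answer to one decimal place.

18.0 cM

The two most frequent reciprocal classes, h+ n b and h n+ b+, are the parental types, so the F1 was h+ n b / h n+ b+.
The two rarest classes, h+ n+ b and h n b+, are the double crossovers. Comparing them with the parentals, only the n allele has switched, so n is the middle locus and the order is h – n – b.
Crossovers in the h–n interval produce the single-crossover classes h n b and h+ n+ b+ (33 + 45 = 78) plus the double crossovers (12).
RF(h–n) = (78 + 12) / 500 = 90/500 = 0.1800 → 18.0 cM.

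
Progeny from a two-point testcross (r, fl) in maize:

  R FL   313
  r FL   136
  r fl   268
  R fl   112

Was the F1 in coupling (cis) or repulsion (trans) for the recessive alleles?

cis

The two most frequent classes are R FL (313) and r fl (268); these are the parental (non-recombinant) types.
So the F1 carried R FL on one chromosome and r fl on the other — the recessive alleles are on the same chromosome (cis / coupling).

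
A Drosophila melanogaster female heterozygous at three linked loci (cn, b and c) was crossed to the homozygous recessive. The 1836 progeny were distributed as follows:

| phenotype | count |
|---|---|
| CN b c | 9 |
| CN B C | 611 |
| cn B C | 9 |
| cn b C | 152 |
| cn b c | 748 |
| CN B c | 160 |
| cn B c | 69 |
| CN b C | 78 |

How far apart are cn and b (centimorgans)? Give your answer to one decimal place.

9.0 centimorgans

The two most frequent reciprocal classes, cn b c and CN B C, are the parental types, so the F1 was cn b c / CN B C.
The two rarest classes, CN b c and cn B C, are the double crossovers. Comparing them with the parentals, only the cn allele has switched, so cn is the middle locus and the order is b – cn – c.
Crossovers in the b–cn interval produce the single-crossover classes cn B c and CN b C (69 + 78 = 147) plus the double crossovers (18).
RF(b–cn) = (147 + 18) / 1836 = 165/1836 = 0.0899 → 9.0 centimorgans.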